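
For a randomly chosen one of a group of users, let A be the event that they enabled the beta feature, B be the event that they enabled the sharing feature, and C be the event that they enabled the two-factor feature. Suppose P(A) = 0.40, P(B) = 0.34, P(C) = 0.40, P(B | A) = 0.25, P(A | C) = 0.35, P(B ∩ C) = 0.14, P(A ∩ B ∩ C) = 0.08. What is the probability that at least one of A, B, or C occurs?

P(A ∩ B) = P(A)·P(B|A) = 0.40 × 0.25 = 0.10
P(A ∩ C) = P(C)·P(A|C) = 0.40 × 0.35 = 0.14
By inclusion-exclusion,
P(A ∪ B ∪ C) = 0.40 + 0.34 + 0.40 − 0.10 − 0.14 − 0.14 + 0.08 = 0.84

0.84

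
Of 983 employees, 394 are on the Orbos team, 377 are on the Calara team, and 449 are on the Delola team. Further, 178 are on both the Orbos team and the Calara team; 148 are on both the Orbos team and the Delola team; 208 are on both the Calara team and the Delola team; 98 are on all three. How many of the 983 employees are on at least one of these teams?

784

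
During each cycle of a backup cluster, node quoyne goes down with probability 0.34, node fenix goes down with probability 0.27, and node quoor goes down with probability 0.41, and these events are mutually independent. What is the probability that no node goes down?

0.284262

P(none) = (1 − 0.34) × (1 − 0.27) × (1 − 0.41) = 0.66 × 0.73 × 0.59 = 0.284262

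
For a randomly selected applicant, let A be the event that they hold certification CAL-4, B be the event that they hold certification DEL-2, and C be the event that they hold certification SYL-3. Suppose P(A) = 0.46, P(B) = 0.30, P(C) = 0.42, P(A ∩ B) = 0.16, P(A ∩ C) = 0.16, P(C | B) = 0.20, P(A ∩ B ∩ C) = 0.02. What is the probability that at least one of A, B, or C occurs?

0.82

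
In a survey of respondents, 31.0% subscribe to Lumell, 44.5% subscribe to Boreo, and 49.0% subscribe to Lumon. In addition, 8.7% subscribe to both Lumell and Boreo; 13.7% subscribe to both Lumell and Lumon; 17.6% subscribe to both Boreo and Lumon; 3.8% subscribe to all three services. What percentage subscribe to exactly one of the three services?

55.9%

P(exactly one) = 31.0 + 44.5 + 49.0 − 2·8.7 − 2·13.7 − 2·17.6 + 3·3.8 = 55.9%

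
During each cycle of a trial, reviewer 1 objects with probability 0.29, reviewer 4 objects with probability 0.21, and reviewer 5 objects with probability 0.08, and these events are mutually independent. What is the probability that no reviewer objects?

0.516028

P(none) = (1 − 0.29) × (1 − 0.21) × (1 − 0.08) = 0.71 × 0.79 × 0.92 = 0.516028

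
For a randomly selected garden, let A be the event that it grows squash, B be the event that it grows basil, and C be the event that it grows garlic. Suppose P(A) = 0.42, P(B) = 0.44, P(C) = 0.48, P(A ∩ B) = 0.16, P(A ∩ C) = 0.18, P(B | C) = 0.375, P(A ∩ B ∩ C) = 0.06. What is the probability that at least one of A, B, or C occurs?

0.88

P(B ∩ C) = P(C)·P(B|C) = 0.48 × 0.375 = 0.18
P(A ∪ B ∪ C) = 0.42 + 0.44 + 0.48 − 0.16 − 0.18 − 0.18 + 0.06 = 0.88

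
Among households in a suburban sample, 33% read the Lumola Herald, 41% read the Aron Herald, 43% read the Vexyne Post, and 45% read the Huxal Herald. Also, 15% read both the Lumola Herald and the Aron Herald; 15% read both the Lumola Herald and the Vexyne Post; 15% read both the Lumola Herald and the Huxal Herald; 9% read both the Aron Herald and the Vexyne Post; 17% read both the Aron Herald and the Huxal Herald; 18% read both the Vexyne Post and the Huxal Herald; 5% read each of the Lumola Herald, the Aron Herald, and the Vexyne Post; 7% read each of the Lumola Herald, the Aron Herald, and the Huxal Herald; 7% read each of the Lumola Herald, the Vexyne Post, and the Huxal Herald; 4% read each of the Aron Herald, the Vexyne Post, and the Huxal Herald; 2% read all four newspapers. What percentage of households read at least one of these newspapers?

P(at least one) = 33 + 41 + 43 + 45 − 15 − 15 − 15 − 9 − 17 − 18 + 5 + 7 + 7 + 4 − 2 = 94%

94%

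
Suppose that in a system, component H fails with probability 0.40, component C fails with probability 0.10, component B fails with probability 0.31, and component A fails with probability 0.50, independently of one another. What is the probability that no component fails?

Since the events are independent, P(none) is the product of the individual non-occurrence probabilities.
P(none) = (1 − 0.40) × (1 − 0.10) × (1 − 0.31) × (1 − 0.50) = 0.60 × 0.90 × 0.69 × 0.50 = 0.1863

0.1863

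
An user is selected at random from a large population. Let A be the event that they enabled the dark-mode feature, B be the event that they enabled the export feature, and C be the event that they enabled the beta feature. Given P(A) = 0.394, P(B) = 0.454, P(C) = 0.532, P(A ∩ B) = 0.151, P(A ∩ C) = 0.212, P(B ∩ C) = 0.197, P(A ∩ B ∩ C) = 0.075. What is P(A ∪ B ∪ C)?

0.895

P(A ∪ B ∪ C) = 0.394 + 0.454 + 0.532 − 0.151 − 0.212 − 0.197 + 0.075 = 0.895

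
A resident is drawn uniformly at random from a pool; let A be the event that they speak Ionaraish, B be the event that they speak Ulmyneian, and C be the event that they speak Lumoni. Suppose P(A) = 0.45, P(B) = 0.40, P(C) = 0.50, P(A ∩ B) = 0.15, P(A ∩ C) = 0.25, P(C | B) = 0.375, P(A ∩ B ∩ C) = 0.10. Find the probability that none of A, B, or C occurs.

0.10

P(B ∩ C) = P(B)·P(C|B) = 0.40 × 0.375 = 0.15
Inclusion–exclusion gives
P(A ∪ B ∪ C) = 0.45 + 0.40 + 0.50 − 0.15 − 0.25 − 0.15 + 0.10 = 0.90
P(none) = 1 − 0.90 = 0.10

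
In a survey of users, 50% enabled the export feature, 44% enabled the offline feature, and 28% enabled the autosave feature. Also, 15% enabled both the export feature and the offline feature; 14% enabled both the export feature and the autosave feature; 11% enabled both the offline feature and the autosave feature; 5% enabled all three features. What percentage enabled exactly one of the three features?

P(exactly one) = 50 + 44 + 28 − 2·15 − 2·14 − 2·11 + 3·5 = 57%

57%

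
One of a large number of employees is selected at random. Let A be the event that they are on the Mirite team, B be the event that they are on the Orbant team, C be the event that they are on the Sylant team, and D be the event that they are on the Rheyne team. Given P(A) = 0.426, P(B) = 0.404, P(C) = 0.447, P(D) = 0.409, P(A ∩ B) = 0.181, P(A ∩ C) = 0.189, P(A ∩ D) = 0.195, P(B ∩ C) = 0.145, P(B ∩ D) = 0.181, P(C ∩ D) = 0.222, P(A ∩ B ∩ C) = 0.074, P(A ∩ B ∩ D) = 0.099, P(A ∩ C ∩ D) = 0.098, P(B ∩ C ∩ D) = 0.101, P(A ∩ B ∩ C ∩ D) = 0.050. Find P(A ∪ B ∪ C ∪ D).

P(A ∪ B ∪ C ∪ D) = 0.426 + 0.404 + 0.447 + 0.409 − 0.181 − 0.189 − 0.195 − 0.145 − 0.181 − 0.222 + 0.074 + 0.099 + 0.098 + 0.101 − 0.050 = 0.895

0.895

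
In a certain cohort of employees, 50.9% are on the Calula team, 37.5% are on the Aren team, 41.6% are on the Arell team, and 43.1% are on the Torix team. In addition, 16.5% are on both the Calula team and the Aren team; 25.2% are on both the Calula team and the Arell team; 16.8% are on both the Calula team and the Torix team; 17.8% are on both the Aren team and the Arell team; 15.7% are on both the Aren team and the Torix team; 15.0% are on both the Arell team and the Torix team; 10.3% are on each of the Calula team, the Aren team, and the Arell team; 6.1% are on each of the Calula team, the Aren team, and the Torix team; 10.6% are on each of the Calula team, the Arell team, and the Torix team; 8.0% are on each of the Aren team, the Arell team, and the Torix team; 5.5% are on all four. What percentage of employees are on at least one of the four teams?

P(at least one) = 50.9 + 37.5 + 41.6 + 43.1 − 16.5 − 25.2 − 16.8 − 17.8 − 15.7 − 15.0 + 10.3 + 6.1 + 10.6 + 8.0 − 5.5 = 95.6%

95.6%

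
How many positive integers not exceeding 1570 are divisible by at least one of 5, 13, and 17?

478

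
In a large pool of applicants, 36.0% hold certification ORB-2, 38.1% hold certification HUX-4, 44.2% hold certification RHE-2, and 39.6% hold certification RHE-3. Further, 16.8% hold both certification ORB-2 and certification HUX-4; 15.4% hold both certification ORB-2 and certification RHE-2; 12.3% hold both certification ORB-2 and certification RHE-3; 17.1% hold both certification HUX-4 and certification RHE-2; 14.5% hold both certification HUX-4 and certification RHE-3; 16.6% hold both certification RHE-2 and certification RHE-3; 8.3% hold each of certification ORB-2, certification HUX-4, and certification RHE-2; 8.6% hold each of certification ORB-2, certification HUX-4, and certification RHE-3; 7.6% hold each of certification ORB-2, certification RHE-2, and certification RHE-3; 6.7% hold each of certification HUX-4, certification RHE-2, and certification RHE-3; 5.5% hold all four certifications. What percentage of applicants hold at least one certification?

90.9%

P(union) = 36.0 + 38.1 + 44.2 + 39.6 − 16.8 − 15.4 − 12.3 − 17.1 − 14.5 − 16.6 + 8.3 + 8.6 + 7.6 + 6.7 − 5.5 = 90.9%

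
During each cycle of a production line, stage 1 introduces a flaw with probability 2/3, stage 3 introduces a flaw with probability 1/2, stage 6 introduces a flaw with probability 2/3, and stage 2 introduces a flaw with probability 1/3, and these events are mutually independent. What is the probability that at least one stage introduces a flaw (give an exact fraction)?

P(none) = (1 − 2/3) × (1 − 1/2) × (1 − 2/3) × (1 − 1/3) = 1/3 × 1/2 × 1/3 × 2/3 = 1/27
P(at least one) = 1 − 1/27 = 26/27

26/27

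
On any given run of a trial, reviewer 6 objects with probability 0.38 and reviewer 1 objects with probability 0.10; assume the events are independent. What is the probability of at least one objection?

0.442

Since the events are independent, P(none) is the product of the individual non-occurrence probabilities.
P(none) = (1 − 0.38) × (1 − 0.10) = 0.62 × 0.90 = 0.558
P(at least one) = 1 − 0.558 = 0.442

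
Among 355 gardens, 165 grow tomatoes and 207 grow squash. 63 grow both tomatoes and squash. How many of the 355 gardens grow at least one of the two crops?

309

|union| = 165 + 207 − 63 = 309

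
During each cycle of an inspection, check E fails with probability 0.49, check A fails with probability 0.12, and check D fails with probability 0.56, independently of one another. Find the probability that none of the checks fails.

0.197472

P(none) = (1 − 0.49) × (1 − 0.12) × (1 − 0.56) = 0.51 × 0.88 × 0.44 = 0.197472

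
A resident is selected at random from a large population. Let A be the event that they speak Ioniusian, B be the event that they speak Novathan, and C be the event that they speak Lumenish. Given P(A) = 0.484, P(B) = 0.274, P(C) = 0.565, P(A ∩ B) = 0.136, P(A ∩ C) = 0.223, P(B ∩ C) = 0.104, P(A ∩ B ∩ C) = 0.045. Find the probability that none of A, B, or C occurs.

0.095

Using inclusion–exclusion:
P(A ∪ B ∪ C) = 0.484 + 0.274 + 0.565 − 0.136 − 0.223 − 0.104 + 0.045 = 0.905
P(none) = 1 − 0.905 = 0.095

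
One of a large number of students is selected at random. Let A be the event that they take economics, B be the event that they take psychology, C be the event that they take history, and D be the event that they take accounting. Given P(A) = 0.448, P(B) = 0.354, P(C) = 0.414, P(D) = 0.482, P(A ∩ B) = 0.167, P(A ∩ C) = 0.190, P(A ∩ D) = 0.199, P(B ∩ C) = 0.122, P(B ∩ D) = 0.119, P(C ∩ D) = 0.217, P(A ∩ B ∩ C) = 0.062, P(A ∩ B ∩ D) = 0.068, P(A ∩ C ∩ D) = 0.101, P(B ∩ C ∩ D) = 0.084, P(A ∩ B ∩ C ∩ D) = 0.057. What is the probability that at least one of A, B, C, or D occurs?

0.942

P(A ∪ B ∪ C ∪ D) = 0.448 + 0.354 + 0.414 + 0.482 − 0.167 − 0.190 − 0.199 − 0.122 − 0.119 − 0.217 + 0.062 + 0.068 + 0.101 + 0.084 − 0.057 = 0.942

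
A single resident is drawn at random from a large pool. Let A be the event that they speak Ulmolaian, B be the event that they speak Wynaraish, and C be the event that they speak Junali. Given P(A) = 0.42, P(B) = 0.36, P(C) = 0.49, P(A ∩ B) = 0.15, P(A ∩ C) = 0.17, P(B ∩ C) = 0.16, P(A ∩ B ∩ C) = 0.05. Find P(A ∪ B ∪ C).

0.84

P(A ∪ B ∪ C) = 0.42 + 0.36 + 0.49 − 0.15 − 0.17 − 0.16 + 0.05 = 0.84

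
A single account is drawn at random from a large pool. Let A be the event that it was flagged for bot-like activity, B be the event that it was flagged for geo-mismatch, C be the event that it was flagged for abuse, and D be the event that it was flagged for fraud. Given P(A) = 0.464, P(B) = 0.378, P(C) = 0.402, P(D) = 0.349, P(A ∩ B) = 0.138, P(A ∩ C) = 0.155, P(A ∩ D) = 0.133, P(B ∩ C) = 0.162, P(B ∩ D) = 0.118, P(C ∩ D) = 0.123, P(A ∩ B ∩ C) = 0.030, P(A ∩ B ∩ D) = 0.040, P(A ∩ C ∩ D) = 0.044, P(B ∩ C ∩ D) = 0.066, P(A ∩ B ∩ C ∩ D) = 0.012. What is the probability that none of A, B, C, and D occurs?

0.068

Using inclusion–exclusion:
P(A ∪ B ∪ C ∪ D) = 0.464 + 0.378 + 0.402 + 0.349 − 0.138 − 0.155 − 0.133 − 0.162 − 0.118 − 0.123 + 0.030 + 0.040 + 0.044 + 0.066 − 0.012 = 0.932
P(none) = 1 − 0.932 = 0.068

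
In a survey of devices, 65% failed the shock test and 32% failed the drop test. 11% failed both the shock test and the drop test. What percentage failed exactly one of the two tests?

75%

By inclusion–exclusion (exactly-one form):
P(exactly one) = 65 + 32 − 2·11 = 75%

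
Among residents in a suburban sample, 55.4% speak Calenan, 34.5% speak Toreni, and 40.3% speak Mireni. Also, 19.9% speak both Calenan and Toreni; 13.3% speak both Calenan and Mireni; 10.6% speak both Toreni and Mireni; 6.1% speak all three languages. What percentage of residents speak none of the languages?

7.5%

P(union) = 55.4 + 34.5 + 40.3 − 19.9 − 13.3 − 10.6 + 6.1 = 92.5%
P(none) = 100% − 92.5% = 7.5%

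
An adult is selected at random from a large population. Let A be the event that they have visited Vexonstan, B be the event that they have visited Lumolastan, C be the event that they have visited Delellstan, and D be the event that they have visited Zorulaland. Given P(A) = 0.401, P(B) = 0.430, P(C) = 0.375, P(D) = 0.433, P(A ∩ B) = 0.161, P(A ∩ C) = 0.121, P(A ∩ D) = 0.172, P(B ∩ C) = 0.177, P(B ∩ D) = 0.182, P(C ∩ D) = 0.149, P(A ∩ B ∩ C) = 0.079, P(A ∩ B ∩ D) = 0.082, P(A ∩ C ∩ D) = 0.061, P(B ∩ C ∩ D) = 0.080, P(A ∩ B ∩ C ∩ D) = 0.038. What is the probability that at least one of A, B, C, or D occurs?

By inclusion–exclusion:
P(A ∪ B ∪ C ∪ D) = 0.401 + 0.430 + 0.375 + 0.433 − 0.161 − 0.121 − 0.172 − 0.177 − 0.182 − 0.149 + 0.079 + 0.082 + 0.061 + 0.080 − 0.038 = 0.941

0.941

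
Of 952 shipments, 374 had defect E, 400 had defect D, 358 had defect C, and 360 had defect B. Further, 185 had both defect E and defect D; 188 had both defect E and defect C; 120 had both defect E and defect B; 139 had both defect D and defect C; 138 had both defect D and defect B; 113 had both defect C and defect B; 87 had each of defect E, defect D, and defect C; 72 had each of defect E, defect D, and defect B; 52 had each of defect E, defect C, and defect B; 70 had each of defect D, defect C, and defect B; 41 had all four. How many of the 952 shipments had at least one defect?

|at least one| = 374 + 400 + 358 + 360 − 185 − 188 − 120 − 139 − 138 − 113 + 87 + 72 + 52 + 70 − 41 = 849

849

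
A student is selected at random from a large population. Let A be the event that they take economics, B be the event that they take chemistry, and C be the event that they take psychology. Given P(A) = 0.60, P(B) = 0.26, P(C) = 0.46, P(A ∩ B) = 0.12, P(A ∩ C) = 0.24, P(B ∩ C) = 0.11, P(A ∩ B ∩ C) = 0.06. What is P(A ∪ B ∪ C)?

0.91

Apply inclusion-exclusion:
P(A ∪ B ∪ C) = 0.60 + 0.26 + 0.46 − 0.12 − 0.24 − 0.11 + 0.06 = 0.91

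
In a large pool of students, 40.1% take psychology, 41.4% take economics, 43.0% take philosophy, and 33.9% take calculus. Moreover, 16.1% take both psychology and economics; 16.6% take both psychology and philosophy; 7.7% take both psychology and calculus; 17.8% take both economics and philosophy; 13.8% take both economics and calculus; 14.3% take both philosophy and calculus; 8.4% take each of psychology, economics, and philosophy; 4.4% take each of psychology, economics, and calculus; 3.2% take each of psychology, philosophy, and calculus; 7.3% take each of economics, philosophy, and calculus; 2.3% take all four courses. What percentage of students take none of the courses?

6.9%

Inclusion–exclusion gives
P(≥1) = 40.1 + 41.4 + 43.0 + 33.9 − 16.1 − 16.6 − 7.7 − 17.8 − 13.8 − 14.3 + 8.4 + 4.4 + 3.2 + 7.3 − 2.3 = 93.1%
P(none) = 100% − 93.1% = 6.9%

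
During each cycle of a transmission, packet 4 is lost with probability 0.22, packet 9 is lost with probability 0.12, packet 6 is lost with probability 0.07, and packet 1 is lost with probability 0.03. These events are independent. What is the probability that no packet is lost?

Since the events are independent, P(none) is the product of the individual non-occurrence probabilities.
P(none) = (1 − 0.22) × (1 − 0.12) × (1 − 0.07) × (1 − 0.03) = 0.78 × 0.88 × 0.93 × 0.97 = 0.61920144

0.61920144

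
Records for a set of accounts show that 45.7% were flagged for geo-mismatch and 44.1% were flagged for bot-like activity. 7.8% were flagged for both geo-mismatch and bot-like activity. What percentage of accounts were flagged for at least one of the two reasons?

Inclusion–exclusion gives
P(at least one) = 45.7 + 44.1 − 7.8 = 82.0%

82.0%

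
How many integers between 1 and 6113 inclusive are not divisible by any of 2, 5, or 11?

2224

By inclusion–exclusion:
floor(6113/2) + floor(6113/5) + floor(6113/11) − floor(6113/10) − floor(6113/22) − floor(6113/55) + floor(6113/110) = 3056 + 1222 + 555 − 611 − 277 − 111 + 55 = 3889
6113 − 3889 = 2224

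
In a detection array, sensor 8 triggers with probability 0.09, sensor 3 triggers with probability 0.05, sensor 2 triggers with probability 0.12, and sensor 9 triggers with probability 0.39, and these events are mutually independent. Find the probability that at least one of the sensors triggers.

P(none) = (1 − 0.09) × (1 − 0.05) × (1 − 0.12) × (1 − 0.39) = 0.91 × 0.95 × 0.88 × 0.61 = 0.4640636
P(at least one) = 1 − 0.4640636 = 0.5359364

0.5359364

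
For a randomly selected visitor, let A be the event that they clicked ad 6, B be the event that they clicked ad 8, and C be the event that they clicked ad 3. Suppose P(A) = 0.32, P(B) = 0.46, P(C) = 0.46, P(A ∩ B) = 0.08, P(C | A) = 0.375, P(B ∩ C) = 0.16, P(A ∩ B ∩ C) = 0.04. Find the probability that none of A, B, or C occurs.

P(A ∩ C) = P(A)·P(C|A) = 0.32 × 0.375 = 0.12
Using inclusion–exclusion:
P(A ∪ B ∪ C) = 0.32 + 0.46 + 0.46 − 0.08 − 0.12 − 0.16 + 0.04 = 0.92
P(none) = 1 − 0.92 = 0.08

0.08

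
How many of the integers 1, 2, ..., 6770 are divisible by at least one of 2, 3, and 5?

4964

By inclusion–exclusion:
3385 + 2256 + 1354 − 1128 − 677 − 451 + 225 = 4964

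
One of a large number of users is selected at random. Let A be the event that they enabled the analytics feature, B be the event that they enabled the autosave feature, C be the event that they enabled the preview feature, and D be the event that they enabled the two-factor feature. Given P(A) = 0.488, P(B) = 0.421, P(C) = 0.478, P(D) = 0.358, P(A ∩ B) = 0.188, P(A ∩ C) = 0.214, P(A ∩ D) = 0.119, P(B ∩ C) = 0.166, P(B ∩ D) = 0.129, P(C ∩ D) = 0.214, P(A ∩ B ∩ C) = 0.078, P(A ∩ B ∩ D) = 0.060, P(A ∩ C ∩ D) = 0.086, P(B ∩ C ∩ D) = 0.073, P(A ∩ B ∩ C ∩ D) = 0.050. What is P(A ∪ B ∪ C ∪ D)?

By inclusion-exclusion,
P(A ∪ B ∪ C ∪ D) = 0.488 + 0.421 + 0.478 + 0.358 − 0.188 − 0.214 − 0.119 − 0.166 − 0.129 − 0.214 + 0.078 + 0.060 + 0.086 + 0.073 − 0.050 = 0.962

0.962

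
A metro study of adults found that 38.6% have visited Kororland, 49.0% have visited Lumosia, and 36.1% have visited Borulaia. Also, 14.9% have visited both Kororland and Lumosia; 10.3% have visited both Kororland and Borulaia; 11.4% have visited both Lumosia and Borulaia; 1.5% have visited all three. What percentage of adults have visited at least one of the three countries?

Using inclusion–exclusion:
P(at least one) = 38.6 + 49.0 + 36.1 − 14.9 − 10.3 − 11.4 + 1.5 = 88.6%

88.6%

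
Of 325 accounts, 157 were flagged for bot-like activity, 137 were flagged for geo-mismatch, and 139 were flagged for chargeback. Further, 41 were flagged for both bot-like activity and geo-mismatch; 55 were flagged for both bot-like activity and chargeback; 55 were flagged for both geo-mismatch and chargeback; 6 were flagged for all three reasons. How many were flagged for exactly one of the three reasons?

By inclusion–exclusion (exactly-one form):
|exactly one| = 157 + 137 + 139 − 2·41 − 2·55 − 2·55 + 3·6 = 149

149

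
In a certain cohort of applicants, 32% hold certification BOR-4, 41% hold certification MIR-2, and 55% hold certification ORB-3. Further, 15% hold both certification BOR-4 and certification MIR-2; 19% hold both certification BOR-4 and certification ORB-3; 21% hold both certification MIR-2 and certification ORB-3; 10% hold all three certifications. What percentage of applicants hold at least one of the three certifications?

Inclusion–exclusion gives
P(≥1) = 32 + 41 + 55 − 15 − 19 − 21 + 10 = 83%

83%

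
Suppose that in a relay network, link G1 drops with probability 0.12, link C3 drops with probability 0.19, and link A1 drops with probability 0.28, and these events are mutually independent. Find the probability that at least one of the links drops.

P(none) = (1 − 0.12) × (1 − 0.19) × (1 − 0.28) = 0.88 × 0.81 × 0.72 = 0.513216
P(at least one) = 1 − 0.513216 = 0.486784

0.486784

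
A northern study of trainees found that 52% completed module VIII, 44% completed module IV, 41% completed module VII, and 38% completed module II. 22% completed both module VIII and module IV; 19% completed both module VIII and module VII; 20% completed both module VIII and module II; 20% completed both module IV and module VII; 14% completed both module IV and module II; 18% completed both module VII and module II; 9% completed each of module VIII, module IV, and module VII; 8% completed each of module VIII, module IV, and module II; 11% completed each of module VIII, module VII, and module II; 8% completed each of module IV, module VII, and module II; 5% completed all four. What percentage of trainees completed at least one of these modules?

93%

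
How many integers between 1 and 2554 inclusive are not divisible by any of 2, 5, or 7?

876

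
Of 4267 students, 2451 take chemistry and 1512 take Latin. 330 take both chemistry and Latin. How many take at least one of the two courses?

3633

|union| = 2451 + 1512 − 330 = 3633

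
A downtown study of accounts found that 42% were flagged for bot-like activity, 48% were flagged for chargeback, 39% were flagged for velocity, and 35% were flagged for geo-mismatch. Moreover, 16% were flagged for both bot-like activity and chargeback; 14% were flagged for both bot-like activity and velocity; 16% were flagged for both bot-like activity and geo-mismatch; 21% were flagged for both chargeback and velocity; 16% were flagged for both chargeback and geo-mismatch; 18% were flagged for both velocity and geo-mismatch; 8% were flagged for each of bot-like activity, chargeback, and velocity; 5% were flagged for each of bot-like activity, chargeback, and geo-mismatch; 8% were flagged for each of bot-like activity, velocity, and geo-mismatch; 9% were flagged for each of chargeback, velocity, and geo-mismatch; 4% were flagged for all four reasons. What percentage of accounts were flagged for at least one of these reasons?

By inclusion–exclusion:
P(at least one) = 42 + 48 + 39 + 35 − 16 − 14 − 16 − 21 − 16 − 18 + 8 + 5 + 8 + 9 − 4 = 89%

89%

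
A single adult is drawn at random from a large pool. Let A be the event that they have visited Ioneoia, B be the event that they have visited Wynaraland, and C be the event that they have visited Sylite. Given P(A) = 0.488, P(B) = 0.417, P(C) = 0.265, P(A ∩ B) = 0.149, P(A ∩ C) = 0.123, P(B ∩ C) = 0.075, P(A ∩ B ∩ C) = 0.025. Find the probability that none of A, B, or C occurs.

0.152

Inclusion–exclusion gives
P(A ∪ B ∪ C) = 0.488 + 0.417 + 0.265 − 0.149 − 0.123 − 0.075 + 0.025 = 0.848
P(none) = 1 − 0.848 = 0.152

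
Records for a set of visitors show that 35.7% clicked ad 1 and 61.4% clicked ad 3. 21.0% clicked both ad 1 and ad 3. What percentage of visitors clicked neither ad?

23.9%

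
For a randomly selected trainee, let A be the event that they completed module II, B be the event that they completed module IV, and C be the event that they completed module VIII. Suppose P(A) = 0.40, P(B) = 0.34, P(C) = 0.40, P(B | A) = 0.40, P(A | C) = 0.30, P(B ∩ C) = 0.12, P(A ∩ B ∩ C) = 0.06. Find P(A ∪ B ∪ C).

0.80

P(A ∩ B) = P(A)·P(B|A) = 0.40 × 0.40 = 0.16
P(A ∩ C) = P(C)·P(A|C) = 0.40 × 0.30 = 0.12
By inclusion–exclusion:
P(A ∪ B ∪ C) = 0.40 + 0.34 + 0.40 − 0.16 − 0.12 − 0.12 + 0.06 = 0.80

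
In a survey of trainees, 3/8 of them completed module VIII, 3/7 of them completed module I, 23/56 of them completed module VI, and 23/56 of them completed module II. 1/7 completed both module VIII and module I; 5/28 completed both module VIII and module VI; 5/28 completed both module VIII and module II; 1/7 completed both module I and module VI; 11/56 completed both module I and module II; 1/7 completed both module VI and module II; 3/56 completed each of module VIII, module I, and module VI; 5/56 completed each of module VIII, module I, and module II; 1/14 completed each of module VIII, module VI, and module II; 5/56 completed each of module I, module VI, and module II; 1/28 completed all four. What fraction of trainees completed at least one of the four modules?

By inclusion–exclusion:
P(at least one) = 3/8 + 3/7 + 23/56 + 23/56 − 1/7 − 5/28 − 5/28 − 1/7 − 11/56 − 1/7 + 3/56 + 5/56 + 1/14 + 5/56 − 1/28 = 51/56

51/56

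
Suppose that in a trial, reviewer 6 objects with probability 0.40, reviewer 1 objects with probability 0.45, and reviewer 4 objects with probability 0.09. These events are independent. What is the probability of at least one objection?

P(none) = (1 − 0.40) × (1 − 0.45) × (1 − 0.09) = 0.60 × 0.55 × 0.91 = 0.3003
P(at least one) = 1 − 0.3003 = 0.6997

0.6997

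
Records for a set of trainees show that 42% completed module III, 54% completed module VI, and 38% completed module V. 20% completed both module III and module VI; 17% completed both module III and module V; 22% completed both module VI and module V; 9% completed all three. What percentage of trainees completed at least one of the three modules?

84%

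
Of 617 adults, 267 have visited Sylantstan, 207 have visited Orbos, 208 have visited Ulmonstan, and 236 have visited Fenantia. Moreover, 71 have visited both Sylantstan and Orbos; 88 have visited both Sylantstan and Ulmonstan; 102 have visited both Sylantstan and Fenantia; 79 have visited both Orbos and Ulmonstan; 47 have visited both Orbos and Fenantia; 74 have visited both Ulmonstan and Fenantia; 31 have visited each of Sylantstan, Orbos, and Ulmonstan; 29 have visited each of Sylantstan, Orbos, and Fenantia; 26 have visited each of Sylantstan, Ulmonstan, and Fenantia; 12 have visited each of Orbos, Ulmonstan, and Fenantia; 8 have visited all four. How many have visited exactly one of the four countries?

258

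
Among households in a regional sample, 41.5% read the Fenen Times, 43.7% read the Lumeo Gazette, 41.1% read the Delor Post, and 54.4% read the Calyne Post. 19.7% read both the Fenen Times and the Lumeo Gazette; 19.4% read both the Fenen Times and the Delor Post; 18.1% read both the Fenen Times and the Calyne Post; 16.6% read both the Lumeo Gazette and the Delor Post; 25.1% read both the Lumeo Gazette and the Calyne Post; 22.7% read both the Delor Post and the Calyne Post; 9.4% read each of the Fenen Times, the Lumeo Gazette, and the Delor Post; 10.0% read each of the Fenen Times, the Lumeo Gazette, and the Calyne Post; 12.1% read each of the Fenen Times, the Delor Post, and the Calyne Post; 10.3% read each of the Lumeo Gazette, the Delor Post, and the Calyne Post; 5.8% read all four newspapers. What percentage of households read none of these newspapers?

P(≥1) = 41.5 + 43.7 + 41.1 + 54.4 − 19.7 − 19.4 − 18.1 − 16.6 − 25.1 − 22.7 + 9.4 + 10.0 + 12.1 + 10.3 − 5.8 = 95.1%
P(none) = 100% − 95.1% = 4.9%

4.9%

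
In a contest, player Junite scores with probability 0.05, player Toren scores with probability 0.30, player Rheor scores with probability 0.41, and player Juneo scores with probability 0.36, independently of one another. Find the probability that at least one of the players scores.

Since the events are independent, P(none) is the product of the individual non-occurrence probabilities.
P(none) = (1 − 0.05) × (1 − 0.30) × (1 − 0.41) × (1 − 0.36) = 0.95 × 0.70 × 0.59 × 0.64 = 0.251104
P(at least one) = 1 − 0.251104 = 0.748896

0.748896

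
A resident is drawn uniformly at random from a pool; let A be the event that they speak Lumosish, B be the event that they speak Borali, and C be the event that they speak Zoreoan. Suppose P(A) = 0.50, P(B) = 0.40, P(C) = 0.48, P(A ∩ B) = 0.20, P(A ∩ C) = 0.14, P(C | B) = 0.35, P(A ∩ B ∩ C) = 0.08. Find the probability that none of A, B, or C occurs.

0.02

P(B ∩ C) = P(B)·P(C|B) = 0.40 × 0.35 = 0.14
Using inclusion–exclusion:
P(A ∪ B ∪ C) = 0.50 + 0.40 + 0.48 − 0.20 − 0.14 − 0.14 + 0.08 = 0.98
P(none) = 1 − 0.98 = 0.02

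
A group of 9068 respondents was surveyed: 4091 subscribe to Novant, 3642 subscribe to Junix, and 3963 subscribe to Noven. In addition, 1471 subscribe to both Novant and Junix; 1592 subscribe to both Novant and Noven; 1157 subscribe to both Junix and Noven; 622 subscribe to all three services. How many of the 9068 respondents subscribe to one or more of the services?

By inclusion–exclusion:
N(≥1) = 4091 + 3642 + 3963 − 1471 − 1592 − 1157 + 622 = 8098

8098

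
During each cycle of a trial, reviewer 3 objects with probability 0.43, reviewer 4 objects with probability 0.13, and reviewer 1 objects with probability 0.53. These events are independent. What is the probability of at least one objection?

P(none) = (1 − 0.43) × (1 − 0.13) × (1 − 0.53) = 0.57 × 0.87 × 0.47 = 0.233073
P(at least one) = 1 − 0.233073 = 0.766927

0.766927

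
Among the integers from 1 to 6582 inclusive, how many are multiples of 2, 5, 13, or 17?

Inclusion–exclusion gives
floor(6582/2) + floor(6582/5) + floor(6582/13) + floor(6582/17) − floor(6582/10) − floor(6582/26) − floor(6582/34) − floor(6582/65) − floor(6582/85) − floor(6582/221) + floor(6582/130) + floor(6582/170) + floor(6582/442) + floor(6582/1105) − floor(6582/2210) = 3291 + 1316 + 506 + 387 − 658 − 253 − 193 − 101 − 77 − 29 + 50 + 38 + 14 + 5 − 2 = 4294

4294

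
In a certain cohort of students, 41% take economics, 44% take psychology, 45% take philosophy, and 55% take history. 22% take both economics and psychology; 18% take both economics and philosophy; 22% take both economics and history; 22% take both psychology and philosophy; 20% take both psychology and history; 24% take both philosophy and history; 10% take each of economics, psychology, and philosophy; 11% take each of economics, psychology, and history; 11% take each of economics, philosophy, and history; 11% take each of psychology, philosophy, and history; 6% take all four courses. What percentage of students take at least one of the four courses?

94%

P(union) = 41 + 44 + 45 + 55 − 22 − 18 − 22 − 22 − 20 − 24 + 10 + 11 + 11 + 11 − 6 = 94%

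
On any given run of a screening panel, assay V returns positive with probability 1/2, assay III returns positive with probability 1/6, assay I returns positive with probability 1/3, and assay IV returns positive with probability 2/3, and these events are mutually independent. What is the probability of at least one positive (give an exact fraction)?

49/54

P(none) = (1 − 1/2) × (1 − 1/6) × (1 − 1/3) × (1 − 2/3) = 1/2 × 5/6 × 2/3 × 1/3 = 5/54
P(at least one) = 1 − 5/54 = 49/54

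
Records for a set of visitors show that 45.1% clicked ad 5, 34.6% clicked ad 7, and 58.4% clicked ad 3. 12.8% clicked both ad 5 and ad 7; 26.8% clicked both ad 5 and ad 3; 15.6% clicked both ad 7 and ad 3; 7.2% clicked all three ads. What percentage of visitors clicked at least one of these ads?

90.1%

Using inclusion–exclusion:
P(≥1) = 45.1 + 34.6 + 58.4 − 12.8 − 26.8 − 15.6 + 7.2 = 90.1%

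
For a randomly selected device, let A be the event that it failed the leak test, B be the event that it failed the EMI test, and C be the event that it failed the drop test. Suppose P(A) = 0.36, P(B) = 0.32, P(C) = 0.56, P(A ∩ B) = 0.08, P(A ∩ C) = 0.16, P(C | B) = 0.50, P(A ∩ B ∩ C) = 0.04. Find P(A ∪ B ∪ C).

P(B ∩ C) = P(B)·P(C|B) = 0.32 × 0.50 = 0.16
P(A ∪ B ∪ C) = 0.36 + 0.32 + 0.56 − 0.08 − 0.16 − 0.16 + 0.04 = 0.88

0.88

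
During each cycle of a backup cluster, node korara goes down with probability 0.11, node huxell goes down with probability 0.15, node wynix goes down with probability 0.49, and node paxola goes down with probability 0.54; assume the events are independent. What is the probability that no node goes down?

P(none) = (1 − 0.11) × (1 − 0.15) × (1 − 0.49) × (1 − 0.54) = 0.89 × 0.85 × 0.51 × 0.46 = 0.1774749

0.1774749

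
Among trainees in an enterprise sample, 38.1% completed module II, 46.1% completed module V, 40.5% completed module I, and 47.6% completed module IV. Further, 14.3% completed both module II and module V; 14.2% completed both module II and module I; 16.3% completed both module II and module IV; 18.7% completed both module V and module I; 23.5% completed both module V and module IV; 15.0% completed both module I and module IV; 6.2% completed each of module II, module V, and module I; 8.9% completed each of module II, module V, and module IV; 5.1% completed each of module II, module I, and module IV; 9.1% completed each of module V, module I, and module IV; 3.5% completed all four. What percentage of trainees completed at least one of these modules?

96.1%

Apply inclusion-exclusion:
P(union) = 38.1 + 46.1 + 40.5 + 47.6 − 14.3 − 14.2 − 16.3 − 18.7 − 23.5 − 15.0 + 6.2 + 8.9 + 5.1 + 9.1 − 3.5 = 96.1%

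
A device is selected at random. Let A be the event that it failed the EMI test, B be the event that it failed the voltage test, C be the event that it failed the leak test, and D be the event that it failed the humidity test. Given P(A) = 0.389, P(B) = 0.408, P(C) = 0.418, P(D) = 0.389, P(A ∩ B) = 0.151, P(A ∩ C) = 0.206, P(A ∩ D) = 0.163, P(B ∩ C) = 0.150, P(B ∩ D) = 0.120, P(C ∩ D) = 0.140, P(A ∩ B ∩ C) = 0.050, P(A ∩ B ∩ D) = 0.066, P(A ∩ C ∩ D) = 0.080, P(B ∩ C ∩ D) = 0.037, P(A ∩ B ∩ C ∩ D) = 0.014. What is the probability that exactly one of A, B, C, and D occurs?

0.387

By inclusion–exclusion (exactly-one form):
P(exactly one) = 0.389 + 0.408 + 0.418 + 0.389 − 2·0.151 − 2·0.206 − 2·0.163 − 2·0.150 − 2·0.120 − 2·0.140 + 3·0.050 + 3·0.066 + 3·0.080 + 3·0.037 − 4·0.014 = 0.387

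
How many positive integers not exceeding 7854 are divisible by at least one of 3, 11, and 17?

⌊7854/3⌋ + ⌊7854/11⌋ + ⌊7854/17⌋ − ⌊7854/33⌋ − ⌊7854/51⌋ − ⌊7854/187⌋ + ⌊7854/561⌋ = 2618 + 714 + 462 − 238 − 154 − 42 + 14 = 3374

3374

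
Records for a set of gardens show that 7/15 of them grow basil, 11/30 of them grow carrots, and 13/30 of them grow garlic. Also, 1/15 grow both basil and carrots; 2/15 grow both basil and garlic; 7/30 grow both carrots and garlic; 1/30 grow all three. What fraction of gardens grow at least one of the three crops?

13/15

By inclusion-exclusion,
P(union) = 7/15 + 11/30 + 13/30 − 1/15 − 2/15 − 7/30 + 1/30 = 13/15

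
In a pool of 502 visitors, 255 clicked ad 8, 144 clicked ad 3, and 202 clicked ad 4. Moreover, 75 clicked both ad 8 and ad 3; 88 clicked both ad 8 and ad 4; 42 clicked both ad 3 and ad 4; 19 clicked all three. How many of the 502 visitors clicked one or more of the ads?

415

|at least one| = 255 + 144 + 202 − 75 − 88 − 42 + 19 = 415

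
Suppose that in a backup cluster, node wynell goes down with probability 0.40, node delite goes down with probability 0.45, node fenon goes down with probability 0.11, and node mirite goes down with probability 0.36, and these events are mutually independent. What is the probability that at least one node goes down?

0.812032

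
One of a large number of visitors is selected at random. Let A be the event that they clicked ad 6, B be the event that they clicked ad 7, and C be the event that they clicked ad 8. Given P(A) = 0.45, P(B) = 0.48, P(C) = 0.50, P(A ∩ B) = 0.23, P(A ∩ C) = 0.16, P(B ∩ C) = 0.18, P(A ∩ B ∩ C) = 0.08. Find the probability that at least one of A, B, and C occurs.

0.94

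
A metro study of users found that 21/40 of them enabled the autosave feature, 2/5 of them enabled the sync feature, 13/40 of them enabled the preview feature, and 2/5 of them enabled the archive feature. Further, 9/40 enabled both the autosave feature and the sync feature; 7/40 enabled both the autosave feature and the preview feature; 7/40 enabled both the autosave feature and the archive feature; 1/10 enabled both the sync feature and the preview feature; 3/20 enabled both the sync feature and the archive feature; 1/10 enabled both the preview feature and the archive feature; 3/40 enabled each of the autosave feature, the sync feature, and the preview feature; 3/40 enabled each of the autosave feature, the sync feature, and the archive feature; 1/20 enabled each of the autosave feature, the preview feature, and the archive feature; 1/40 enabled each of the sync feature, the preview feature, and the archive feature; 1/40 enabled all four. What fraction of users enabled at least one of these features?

37/40

Apply inclusion-exclusion:
P(union) = 21/40 + 2/5 + 13/40 + 2/5 − 9/40 − 7/40 − 7/40 − 1/10 − 3/20 − 1/10 + 3/40 + 3/40 + 1/20 + 1/40 − 1/40 = 37/40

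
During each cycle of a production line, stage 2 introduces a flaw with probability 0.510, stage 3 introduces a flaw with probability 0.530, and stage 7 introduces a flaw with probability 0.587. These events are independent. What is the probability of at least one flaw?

Independence gives P(none) = ∏(1 − pᵢ).
P(none) = (1 − 0.510) × (1 − 0.530) × (1 − 0.587) = 0.490 × 0.470 × 0.413 = 0.0951139
P(at least one) = 1 − 0.0951139 = 0.9048861

0.9048861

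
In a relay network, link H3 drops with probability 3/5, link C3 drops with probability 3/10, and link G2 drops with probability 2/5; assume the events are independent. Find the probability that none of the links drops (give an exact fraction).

21/125

Since the events are independent, P(none) is the product of the individual non-occurrence probabilities.
P(none) = (1 − 3/5) × (1 − 3/10) × (1 − 2/5) = 2/5 × 7/10 × 3/5 = 21/125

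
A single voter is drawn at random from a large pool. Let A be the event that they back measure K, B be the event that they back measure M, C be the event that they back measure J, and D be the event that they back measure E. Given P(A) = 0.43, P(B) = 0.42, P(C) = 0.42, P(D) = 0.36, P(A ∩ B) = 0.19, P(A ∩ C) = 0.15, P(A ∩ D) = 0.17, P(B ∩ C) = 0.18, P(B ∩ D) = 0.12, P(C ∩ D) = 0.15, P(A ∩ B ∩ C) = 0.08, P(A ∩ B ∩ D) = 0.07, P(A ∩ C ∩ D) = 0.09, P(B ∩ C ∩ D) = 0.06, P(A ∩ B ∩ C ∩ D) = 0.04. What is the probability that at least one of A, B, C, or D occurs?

0.93

P(A ∪ B ∪ C ∪ D) = 0.43 + 0.42 + 0.42 + 0.36 − 0.19 − 0.15 − 0.17 − 0.18 − 0.12 − 0.15 + 0.08 + 0.07 + 0.09 + 0.06 − 0.04 = 0.93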